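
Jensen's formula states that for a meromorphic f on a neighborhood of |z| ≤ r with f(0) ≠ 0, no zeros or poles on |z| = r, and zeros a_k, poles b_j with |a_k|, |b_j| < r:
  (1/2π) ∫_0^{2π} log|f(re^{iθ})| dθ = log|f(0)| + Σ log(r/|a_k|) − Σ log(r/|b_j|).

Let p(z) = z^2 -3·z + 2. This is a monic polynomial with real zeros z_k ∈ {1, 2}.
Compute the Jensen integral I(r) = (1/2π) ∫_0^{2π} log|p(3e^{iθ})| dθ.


Zeros: 1, 2; r = 3.
Inside |z| < r: 1, 2. Outside (|z| ≥ r): ∅.
p(0) = 2, so log|p(0)| = log(2) = 0.6931.
Apply Jensen: I(r) = log|p(0)| + Σ_k log(r/|z_k|), summed over zeros inside |z| < r.
  log(r/|z_k|) for z_k = 1: log(3/1) = 1.0986
  log(r/|z_k|) for z_k = 2: log(3/2) = 0.4055
Sum over inside zeros: 1.5041.
I(r) = log|p(0)| + (inside sum) = 0.6931 + 1.5041 = 2.1972.
Closed form (all zeros inside, monic): I(r) = n·log(r) = 2·log(3) = 2.1972. ✓

I(r) ≈ 2.1972.


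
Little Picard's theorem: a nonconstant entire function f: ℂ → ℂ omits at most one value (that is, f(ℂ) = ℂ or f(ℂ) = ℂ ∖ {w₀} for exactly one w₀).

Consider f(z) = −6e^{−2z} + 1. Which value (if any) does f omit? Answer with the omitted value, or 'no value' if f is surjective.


Little Picard bounds the complement of f(ℂ) to at most one point.
e^{−2z} is never zero on ℂ, so -6·e^{−2z} takes every value in ℂ ∖ {0}. Adding 1 shifts the range to ℂ ∖ {1}. Thus f omits exactly the value 1.

Omitted value: 1.


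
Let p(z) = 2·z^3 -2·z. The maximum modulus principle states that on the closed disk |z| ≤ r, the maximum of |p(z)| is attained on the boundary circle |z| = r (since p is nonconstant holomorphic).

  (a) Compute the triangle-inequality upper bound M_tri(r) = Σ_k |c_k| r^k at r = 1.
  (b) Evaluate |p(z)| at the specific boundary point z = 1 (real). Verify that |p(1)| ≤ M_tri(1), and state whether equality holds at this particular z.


Coefficients: c_0 = 0, c_1 = -2, c_2 = 0, c_3 = 2. Radius r = 1.
Part (a). Triangle bound: M_tri(r) = Σ_k |c_k| r^k
  = |0|·1^0 + |-2|·1^1 + |0|·1^2 + |2|·1^3
  = 0 + 2 + 0 + 2 = 4.
This bounds M(r) := max_{|z|=r} |p(z)| from above; equality holds iff all terms c_k z^k can be made to align in phase at a single z on |z|=r.
Part (b). At z = 1 (real, on the circle |z| = r):
  p(1) = (0)·1^0 + (-2)·1^1 + (0)·1^2 + (2)·1^3 = 0.
  |p(1)| = 0.
Check: |p(1)| = 0 ≤ 4 = M_tri(1). ✓ Equality does not hold at z = 1 (the coefficients have mixed signs, so the terms do not all align in phase there).

M_tri(1) = 4; |p(1)| = 0; equality at z=1: no.


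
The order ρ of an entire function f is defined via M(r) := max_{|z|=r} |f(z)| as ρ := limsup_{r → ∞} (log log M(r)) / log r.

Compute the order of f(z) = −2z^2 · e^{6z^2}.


M(r) = max_{|z|=r} |-2|·|z|^2·|e^{6z^2}| = 2·r^2 · e^{6r^2} (the factors attain their maxima compatibly on |z|=r). Then log M(r) = log 2 + 2·log r + 6r^2, dominated by the last term, so log log M(r) ~ 2·log r. The polynomial factor -2z^2 contributes only a log r term and does not affect the order. ρ = 2.
Therefore ρ = 2.

Order ρ = 2.


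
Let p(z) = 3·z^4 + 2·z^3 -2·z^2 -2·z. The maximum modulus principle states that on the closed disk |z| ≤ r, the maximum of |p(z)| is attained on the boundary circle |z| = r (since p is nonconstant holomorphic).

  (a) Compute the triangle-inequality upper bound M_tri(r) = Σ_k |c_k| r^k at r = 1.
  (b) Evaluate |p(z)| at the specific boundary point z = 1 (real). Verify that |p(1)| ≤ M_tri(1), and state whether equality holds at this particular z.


Coefficients: c_0 = 0, c_1 = -2, c_2 = -2, c_3 = 2, c_4 = 3. Radius r = 1.
Part (a). Triangle bound: M_tri(r) = Σ_k |c_k| r^k
  = |0|·1^0 + |-2|·1^1 + |-2|·1^2 + |2|·1^3 + |3|·1^4
  = 0 + 2 + 2 + 2 + 3 = 9.
This bounds M(r) := max_{|z|=r} |p(z)| from above; equality holds iff all terms c_k z^k can be made to align in phase at a single z on |z|=r.
Part (b). At z = 1 (real, on the circle |z| = r):
  p(1) = (0)·1^0 + (-2)·1^1 + (-2)·1^2 + (2)·1^3 + (3)·1^4 = 1.
  |p(1)| = 1.
Check: |p(1)| = 1 ≤ 9 = M_tri(1). ✓ Equality does not hold at z = 1 (the coefficients have mixed signs, so the terms do not all align in phase there).

M_tri(1) = 9; |p(1)| = 1; equality at z=1: no.


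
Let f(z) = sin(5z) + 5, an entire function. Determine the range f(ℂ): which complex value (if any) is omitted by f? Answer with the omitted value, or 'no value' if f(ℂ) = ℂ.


Little Picard bounds the complement of f(ℂ) to at most one point.
sin is entire and surjective onto ℂ: for every w ∈ ℂ, sin(ζ) = w has a solution ζ ∈ ℂ (e.g., via the complex inverse arcsin). With ζ = 5z this gives z = ζ/(5). Then 1·sin(5z) takes every value in 1·ℂ = ℂ, and adding 5 is a bijection of ℂ. So f is surjective and omits no value. (Note: only on the real line is sin bounded by [−1, 1].)

Omitted value: no value.


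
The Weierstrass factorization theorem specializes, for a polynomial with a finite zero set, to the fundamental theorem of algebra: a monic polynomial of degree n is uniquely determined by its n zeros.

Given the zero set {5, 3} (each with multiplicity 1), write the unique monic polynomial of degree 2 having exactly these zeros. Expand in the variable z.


The polynomial is p(z) = ∏_{α ∈ S} (z − α), where S = {5, 3}.
Expanding the product yields: p(z) = z^2 -8·z + 15.
The resulting polynomial has degree 2 and real coefficients as required.

p(z) = z^2 -8·z + 15.


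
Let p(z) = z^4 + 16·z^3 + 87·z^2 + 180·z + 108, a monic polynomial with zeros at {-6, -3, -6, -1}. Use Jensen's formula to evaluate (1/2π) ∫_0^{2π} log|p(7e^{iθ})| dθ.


Zeros: -6, -6, -3, -1; r = 7.
Inside |z| < r: -6, -6, -3, -1. Outside (|z| ≥ r): ∅.
p(0) = 108, so log|p(0)| = log(108) = 4.6821.
Apply Jensen: I(r) = log|p(0)| + Σ_k log(r/|z_k|), summed over zeros inside |z| < r.
  log(r/|z_k|) for z_k = -6: log(7/6) = 0.1542
  log(r/|z_k|) for z_k = -3: log(7/3) = 0.8473
  log(r/|z_k|) for z_k = -6: log(7/6) = 0.1542
  log(r/|z_k|) for z_k = -1: log(7/1) = 1.9459
Sum over inside zeros: 3.1015.
I(r) = log|p(0)| + (inside sum) = 4.6821 + 3.1015 = 7.7836.
Closed form (all zeros inside, monic): I(r) = n·log(r) = 4·log(7) = 7.7836. ✓

I(r) ≈ 7.7836.


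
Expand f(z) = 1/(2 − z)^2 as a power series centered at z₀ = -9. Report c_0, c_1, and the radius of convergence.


Let w = z − z₀, so z = z₀ + w.
Then 2 − z = 2 − (z₀ + w) = (2 − z₀) − w = 11 − w.
f(z) = 1/(11 − w)^2 = (1/(11)^2) · (1 − w/(11))^{−2}.
By the binomial series (1−u)^{−2} = Σ_{n≥0} C(n+1, 1) u^n for |u|<1, with u = w/(11):
  c_n = C(n+1, 1) / (11)^(n+2).
  c_0 = 1/(11)^2 = 1/121.
  c_1 = 2/(11)^3 = 2/1331.
The series is valid for |w/d| < 1, i.e. |z − z₀| < |d|.
Radius of convergence: R = |2 − z₀| = |11| = 11 (distance from z₀ to the singularity z = 2).

c_0 = 1/121, c_1 = 2/1331; R = 11.


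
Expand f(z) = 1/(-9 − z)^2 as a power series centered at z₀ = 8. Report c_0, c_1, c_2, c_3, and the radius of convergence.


Let w = z − z₀, so z = z₀ + w.
Then -9 − z = -9 − (z₀ + w) = (-9 − z₀) − w = -17 − w.
f(z) = 1/(-17 − w)^2 = (1/(-17)^2) · (1 − w/(-17))^{−2}.
By the binomial series (1−u)^{−2} = Σ_{n≥0} C(n+1, 1) u^n for |u|<1, with u = w/(-17):
  c_n = C(n+1, 1) / (-17)^(n+2).
  c_0 = 1/(-17)^2 = 1/289.
  c_1 = 2/(-17)^3 = -2/4913.
  c_2 = 3/(-17)^4 = 3/83521.
  c_3 = 4/(-17)^5 = -4/1419857.
The series is valid for |w/d| < 1, i.e. |z − z₀| < |d|.
Radius of convergence: R = |-9 − z₀| = |-17| = 17 (distance from z₀ to the singularity z = -9).

c_0 = 1/289, c_1 = -2/4913, c_2 = 3/83521, c_3 = -4/1419857; R = 17.


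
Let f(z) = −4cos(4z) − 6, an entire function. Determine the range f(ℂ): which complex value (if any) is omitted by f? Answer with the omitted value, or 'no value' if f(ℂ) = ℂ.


Little Picard bounds the complement of f(ℂ) to at most one point.
cos is entire and surjective onto ℂ: for every w ∈ ℂ, cos(ζ) = w has a solution ζ ∈ ℂ (e.g., via the complex inverse arccos). With ζ = 4z this gives z = ζ/(4). Then -4·cos(4z) takes every value in -4·ℂ = ℂ, and adding -6 is a bijection of ℂ. So f is surjective and omits no value. (Note: only on the real line is cos bounded by [−1, 1].)

Omitted value: no value.


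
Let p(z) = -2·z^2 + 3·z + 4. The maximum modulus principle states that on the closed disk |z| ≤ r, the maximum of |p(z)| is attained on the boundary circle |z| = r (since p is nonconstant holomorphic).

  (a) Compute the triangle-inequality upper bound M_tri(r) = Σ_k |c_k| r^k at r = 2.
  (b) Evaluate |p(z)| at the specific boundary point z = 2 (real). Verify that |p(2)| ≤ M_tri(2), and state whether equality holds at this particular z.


Coefficients: c_0 = 4, c_1 = 3, c_2 = -2. Radius r = 2.
Part (a). Triangle bound: M_tri(r) = Σ_k |c_k| r^k
  = |4|·2^0 + |3|·2^1 + |-2|·2^2
  = 4 + 6 + 8 = 18.
This bounds M(r) := max_{|z|=r} |p(z)| from above; equality holds iff all terms c_k z^k can be made to align in phase at a single z on |z|=r.
Part (b). At z = 2 (real, on the circle |z| = r):
  p(2) = (4)·2^0 + (3)·2^1 + (-2)·2^2 = 2.
  |p(2)| = 2.
Check: |p(2)| = 2 ≤ 18 = M_tri(2). ✓ Equality does not hold at z = 2 (the coefficients have mixed signs, so the terms do not all align in phase there).

M_tri(2) = 18; |p(2)| = 2; equality at z=2: no.


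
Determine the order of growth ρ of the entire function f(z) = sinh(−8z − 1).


sinh(w) is a linear combination of e^{iw} and e^{−iw} (or e^w, e^{−w} in the hyperbolic case), so |sinh(w)| ≤ e^{|w|}. With w = −8z − 1, |w| ≤ 8|z| + 1 = 8r + 1 on |z| = r, giving M(r) ≤ e^{8r + 1}, so ρ ≤ 1. On a suitable ray (z = it for sin/cos; z = t for sinh/cosh, t real → ∞), |sinh(−8z − 1)| grows like e^{8|t|}/2, so ρ ≥ 1. Hence ρ = 1.
Therefore ρ = 1.

Order ρ = 1.


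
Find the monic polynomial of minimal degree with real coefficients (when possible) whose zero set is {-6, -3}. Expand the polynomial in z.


The polynomial is p(z) = ∏_{α ∈ S} (z − α), where S = {-6, -3}.
Expanding the product yields: p(z) = z^2 + 9·z + 18.
The resulting polynomial has degree 2 and real coefficients as required.

p(z) = z^2 + 9·z + 18.


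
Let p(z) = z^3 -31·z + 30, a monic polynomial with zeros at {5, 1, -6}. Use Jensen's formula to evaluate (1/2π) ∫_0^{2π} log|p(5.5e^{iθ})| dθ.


Zeros: -6, 1, 5; r = 5.5.
Inside |z| < r: 1, 5. Outside (|z| ≥ r): -6.
p(0) = 30, so log|p(0)| = log(30) = 3.4012.
Apply Jensen: I(r) = log|p(0)| + Σ_k log(r/|z_k|), summed over zeros inside |z| < r.
  log(r/|z_k|) for z_k = 5: log(5.5/5) = 0.0953
  log(r/|z_k|) for z_k = 1: log(5.5/1) = 1.7047
  Outside zeros (-6) contribute nothing to the Jensen sum.
Sum over inside zeros: 1.8001.
I(r) = log|p(0)| + (inside sum) = 3.4012 + 1.8001 = 5.2013.
Note: since some zeros are outside |z| ≤ r, the simplified n·log(r) form does NOT apply — only the inside zeros contribute.

I(r) ≈ 5.2013.


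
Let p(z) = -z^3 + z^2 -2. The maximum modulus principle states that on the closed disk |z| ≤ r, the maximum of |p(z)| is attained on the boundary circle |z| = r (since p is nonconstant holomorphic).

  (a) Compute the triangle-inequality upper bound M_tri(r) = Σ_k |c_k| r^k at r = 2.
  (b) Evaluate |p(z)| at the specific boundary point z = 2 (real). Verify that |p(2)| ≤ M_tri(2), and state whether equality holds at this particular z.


Coefficients: c_0 = -2, c_1 = 0, c_2 = 1, c_3 = -1. Radius r = 2.
Part (a). Triangle bound: M_tri(r) = Σ_k |c_k| r^k
  = |-2|·2^0 + |0|·2^1 + |1|·2^2 + |-1|·2^3
  = 2 + 0 + 4 + 8 = 14.
This bounds M(r) := max_{|z|=r} |p(z)| from above; equality holds iff all terms c_k z^k can be made to align in phase at a single z on |z|=r.
Part (b). At z = 2 (real, on the circle |z| = r):
  p(2) = (-2)·2^0 + (0)·2^1 + (1)·2^2 + (-1)·2^3 = -6.
  |p(2)| = 6.
Check: |p(2)| = 6 ≤ 14 = M_tri(2). ✓ Equality does not hold at z = 2 (the coefficients have mixed signs, so the terms do not all align in phase there).

M_tri(2) = 14; |p(2)| = 6; equality at z=2: no.


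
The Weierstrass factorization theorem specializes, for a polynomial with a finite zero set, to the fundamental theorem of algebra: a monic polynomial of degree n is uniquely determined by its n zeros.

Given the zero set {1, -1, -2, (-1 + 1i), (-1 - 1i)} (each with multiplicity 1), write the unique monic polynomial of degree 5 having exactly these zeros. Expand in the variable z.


The polynomial is p(z) = ∏_{α ∈ S} (z − α), where S = {1, -1, -2, (-1 + 1i), (-1 - 1i)}.
Expanding the product yields: p(z) = z^5 + 4·z^4 + 5·z^3 -6·z -4.
Note conjugate pairs combine to real quadratics: (z − (-1+1i))(z − (-1−1i)) = z² + 2z + 2.
The resulting polynomial has degree 5 and real coefficients as required.

p(z) = z^5 + 4·z^4 + 5·z^3 -6·z -4.


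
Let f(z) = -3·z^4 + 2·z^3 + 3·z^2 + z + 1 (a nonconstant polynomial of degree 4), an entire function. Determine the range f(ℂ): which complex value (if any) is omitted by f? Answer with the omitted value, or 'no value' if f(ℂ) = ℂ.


Little Picard bounds the complement of f(ℂ) to at most one point.
For every w ∈ ℂ, the equation p(z) − w = 0 is a nonconstant polynomial in z and hence has at least one root by the fundamental theorem of algebra. So p is surjective onto ℂ, omitting no value.

Omitted value: no value.


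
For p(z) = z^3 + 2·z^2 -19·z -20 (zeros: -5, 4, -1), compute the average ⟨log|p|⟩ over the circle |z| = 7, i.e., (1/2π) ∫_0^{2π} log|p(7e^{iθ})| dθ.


Zeros: -5, -1, 4; r = 7.
Inside |z| < r: -5, -1, 4. Outside (|z| ≥ r): ∅.
p(0) = -20, so log|p(0)| = log(20) = 2.9957.
Apply Jensen: I(r) = log|p(0)| + Σ_k log(r/|z_k|), summed over zeros inside |z| < r.
  log(r/|z_k|) for z_k = -5: log(7/5) = 0.3365
  log(r/|z_k|) for z_k = 4: log(7/4) = 0.5596
  log(r/|z_k|) for z_k = -1: log(7/1) = 1.9459
Sum over inside zeros: 2.8420.
I(r) = log|p(0)| + (inside sum) = 2.9957 + 2.8420 = 5.8377.
Closed form (all zeros inside, monic): I(r) = n·log(r) = 3·log(7) = 5.8377. ✓

I(r) ≈ 5.8377.


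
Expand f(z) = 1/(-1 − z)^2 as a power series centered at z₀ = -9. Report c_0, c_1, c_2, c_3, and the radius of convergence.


Let w = z − z₀, so z = z₀ + w.
Then -1 − z = -1 − (z₀ + w) = (-1 − z₀) − w = 8 − w.
f(z) = 1/(8 − w)^2 = (1/(8)^2) · (1 − w/(8))^{−2}.
By the binomial series (1−u)^{−2} = Σ_{n≥0} C(n+1, 1) u^n for |u|<1, with u = w/(8):
  c_n = C(n+1, 1) / (8)^(n+2).
  c_0 = 1/(8)^2 = 1/64.
  c_1 = 2/(8)^3 = 1/256.
  c_2 = 3/(8)^4 = 3/4096.
  c_3 = 4/(8)^5 = 1/8192.
The series is valid for |w/d| < 1, i.e. |z − z₀| < |d|.
Radius of convergence: R = |-1 − z₀| = |8| = 8 (distance from z₀ to the singularity z = -1).

c_0 = 1/64, c_1 = 1/256, c_2 = 3/4096, c_3 = 1/8192; R = 8.


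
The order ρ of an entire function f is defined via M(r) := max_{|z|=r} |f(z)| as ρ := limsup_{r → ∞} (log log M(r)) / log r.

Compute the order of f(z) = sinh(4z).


sinh(w) is a linear combination of e^{iw} and e^{−iw} (or e^w, e^{−w} in the hyperbolic case), so |sinh(w)| ≤ e^{|w|}. With w = 4z, |w| ≤ 4|z| + 0 = 4r + 0 on |z| = r, giving M(r) ≤ e^{4r + 0}, so ρ ≤ 1. On a suitable ray (z = it for sin/cos; z = t for sinh/cosh, t real → ∞), |sinh(4z)| grows like e^{4|t|}/2, so ρ ≥ 1. Hence ρ = 1.
Therefore ρ = 1.

Order ρ = 1.


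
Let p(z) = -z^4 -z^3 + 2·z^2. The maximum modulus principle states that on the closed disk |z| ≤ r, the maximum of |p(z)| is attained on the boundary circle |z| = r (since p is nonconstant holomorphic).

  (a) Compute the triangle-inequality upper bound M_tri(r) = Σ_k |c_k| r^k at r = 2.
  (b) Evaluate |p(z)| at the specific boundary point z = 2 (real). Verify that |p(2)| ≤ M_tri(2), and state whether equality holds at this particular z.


Coefficients: c_0 = 0, c_1 = 0, c_2 = 2, c_3 = -1, c_4 = -1. Radius r = 2.
Part (a). Triangle bound: M_tri(r) = Σ_k |c_k| r^k
  = |0|·2^0 + |0|·2^1 + |2|·2^2 + |-1|·2^3 + |-1|·2^4
  = 0 + 0 + 8 + 8 + 16 = 32.
This bounds M(r) := max_{|z|=r} |p(z)| from above; equality holds iff all terms c_k z^k can be made to align in phase at a single z on |z|=r.
Part (b). At z = 2 (real, on the circle |z| = r):
  p(2) = (0)·2^0 + (0)·2^1 + (2)·2^2 + (-1)·2^3 + (-1)·2^4 = -16.
  |p(2)| = 16.
Check: |p(2)| = 16 ≤ 32 = M_tri(2). ✓ Equality does not hold at z = 2 (the coefficients have mixed signs, so the terms do not all align in phase there).

M_tri(2) = 32; |p(2)| = 16; equality at z=2: no.


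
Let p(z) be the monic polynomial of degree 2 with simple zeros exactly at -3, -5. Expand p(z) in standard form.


The polynomial is p(z) = ∏_{α ∈ S} (z − α), where S = {-3, -5}.
Expanding the product yields: p(z) = z^2 + 8·z + 15.
The resulting polynomial has degree 2 and real coefficients as required.

p(z) = z^2 + 8·z + 15.


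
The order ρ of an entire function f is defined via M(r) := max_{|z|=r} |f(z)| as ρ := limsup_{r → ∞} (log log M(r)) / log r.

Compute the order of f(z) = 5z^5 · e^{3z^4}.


M(r) = max_{|z|=r} |5|·|z|^5·|e^{3z^4}| = 5·r^5 · e^{3r^4} (the factors attain their maxima compatibly on |z|=r). Then log M(r) = log 5 + 5·log r + 3r^4, dominated by the last term, so log log M(r) ~ 4·log r. The polynomial factor 5z^5 contributes only a log r term and does not affect the order. ρ = 4.
Therefore ρ = 4.

Order ρ = 4.


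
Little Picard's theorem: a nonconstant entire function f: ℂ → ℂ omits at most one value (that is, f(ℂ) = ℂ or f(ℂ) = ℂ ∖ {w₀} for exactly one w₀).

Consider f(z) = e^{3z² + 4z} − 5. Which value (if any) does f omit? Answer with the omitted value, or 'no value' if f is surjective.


Little Picard bounds the complement of f(ℂ) to at most one point.
The exponent g(z) = 3z² + 4z is a nonconstant polynomial, hence surjective onto ℂ. So e^{g(z)} takes every value in {e^w : w ∈ ℂ} = ℂ ∖ {0}. Adding -5 shifts the range to ℂ ∖ {-5}. f omits exactly -5.

Omitted value: -5.


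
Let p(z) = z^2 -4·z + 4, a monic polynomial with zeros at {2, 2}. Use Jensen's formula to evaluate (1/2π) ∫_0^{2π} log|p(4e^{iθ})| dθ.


Zeros: 2, 2; r = 4.
Inside |z| < r: 2, 2. Outside (|z| ≥ r): ∅.
p(0) = 4, so log|p(0)| = log(4) = 1.3863.
Apply Jensen: I(r) = log|p(0)| + Σ_k log(r/|z_k|), summed over zeros inside |z| < r.
  log(r/|z_k|) for z_k = 2: log(4/2) = 0.6931
  log(r/|z_k|) for z_k = 2: log(4/2) = 0.6931
Sum over inside zeros: 1.3863.
I(r) = log|p(0)| + (inside sum) = 1.3863 + 1.3863 = 2.7726.
Closed form (all zeros inside, monic): I(r) = n·log(r) = 2·log(4) = 2.7726. ✓

I(r) ≈ 2.7726.


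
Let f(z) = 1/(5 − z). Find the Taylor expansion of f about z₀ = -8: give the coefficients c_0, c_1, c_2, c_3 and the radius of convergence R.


Let w = z − z₀, so z = z₀ + w.
Then 5 − z = 5 − (z₀ + w) = (5 − z₀) − w = 13 − w.
f(z) = 1/(13 − w) = (1/(13)) · 1/(1 − w/(13)) = Σ_{n≥0} w^n / (13)^(n+1).
So c_n = 1/(13)^(n+1):
  c_0 = 1/(13)^1 = 1/13.
  c_1 = 1/(13)^2 = 1/169.
  c_2 = 1/(13)^3 = 1/2197.
  c_3 = 1/(13)^4 = 1/28561.
The series is valid for |w/d| < 1, i.e. |z − z₀| < |d|.
Radius of convergence: R = |5 − z₀| = |13| = 13 (distance from z₀ to the singularity z = 5).

c_0 = 1/13, c_1 = 1/169, c_2 = 1/2197, c_3 = 1/28561; R = 13.


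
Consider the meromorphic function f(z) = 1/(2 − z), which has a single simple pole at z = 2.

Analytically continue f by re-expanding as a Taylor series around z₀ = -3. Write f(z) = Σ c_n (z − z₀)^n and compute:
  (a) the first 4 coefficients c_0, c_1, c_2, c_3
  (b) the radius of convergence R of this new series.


Let w = z − z₀, so z = z₀ + w.
Then 2 − z = 2 − (z₀ + w) = (2 − z₀) − w = 5 − w.
f(z) = 1/(5 − w) = (1/(5)) · 1/(1 − w/(5)) = Σ_{n≥0} w^n / (5)^(n+1).
So c_n = 1/(5)^(n+1):
  c_0 = 1/(5)^1 = 1/5.
  c_1 = 1/(5)^2 = 1/25.
  c_2 = 1/(5)^3 = 1/125.
  c_3 = 1/(5)^4 = 1/625.
The series is valid for |w/d| < 1, i.e. |z − z₀| < |d|.
Radius of convergence: R = |2 − z₀| = |5| = 5 (distance from z₀ to the singularity z = 2).

c_0 = 1/5, c_1 = 1/25, c_2 = 1/125, c_3 = 1/625; R = 5.


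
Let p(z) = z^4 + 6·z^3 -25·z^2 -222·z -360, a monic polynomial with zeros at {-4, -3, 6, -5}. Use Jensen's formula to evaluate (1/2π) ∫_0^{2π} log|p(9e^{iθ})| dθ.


Zeros: -5, -4, -3, 6; r = 9.
Inside |z| < r: -5, -4, -3, 6. Outside (|z| ≥ r): ∅.
p(0) = -360, so log|p(0)| = log(360) = 5.8861.
Apply Jensen: I(r) = log|p(0)| + Σ_k log(r/|z_k|), summed over zeros inside |z| < r.
  log(r/|z_k|) for z_k = -4: log(9/4) = 0.8109
  log(r/|z_k|) for z_k = -3: log(9/3) = 1.0986
  log(r/|z_k|) for z_k = 6: log(9/6) = 0.4055
  log(r/|z_k|) for z_k = -5: log(9/5) = 0.5878
Sum over inside zeros: 2.9028.
I(r) = log|p(0)| + (inside sum) = 5.8861 + 2.9028 = 8.7889.
Closed form (all zeros inside, monic): I(r) = n·log(r) = 4·log(9) = 8.7889. ✓

I(r) ≈ 8.7889.


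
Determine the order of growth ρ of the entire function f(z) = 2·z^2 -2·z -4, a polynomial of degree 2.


|f(z)| ≤ Σ|c_k|·r^k = O(r^2) as r → ∞. Polynomial growth is O(e^{r^ε}) for every ε > 0 (since r^2/e^{r^ε} → 0), so ρ ≤ ε for all ε > 0, i.e. ρ = 0. Every nonconstant polynomial has order 0.
Therefore ρ = 0.

Order ρ = 0.


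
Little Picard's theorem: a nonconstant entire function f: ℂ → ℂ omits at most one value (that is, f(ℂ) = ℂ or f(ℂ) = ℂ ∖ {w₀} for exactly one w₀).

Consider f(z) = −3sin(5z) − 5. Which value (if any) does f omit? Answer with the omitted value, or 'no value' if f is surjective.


Little Picard bounds the complement of f(ℂ) to at most one point.
sin is entire and surjective onto ℂ: for every w ∈ ℂ, sin(ζ) = w has a solution ζ ∈ ℂ (e.g., via the complex inverse arcsin). With ζ = 5z this gives z = ζ/(5). Then -3·sin(5z) takes every value in -3·ℂ = ℂ, and adding -5 is a bijection of ℂ. So f is surjective and omits no value. (Note: only on the real line is sin bounded by [−1, 1].)

Omitted value: no value.


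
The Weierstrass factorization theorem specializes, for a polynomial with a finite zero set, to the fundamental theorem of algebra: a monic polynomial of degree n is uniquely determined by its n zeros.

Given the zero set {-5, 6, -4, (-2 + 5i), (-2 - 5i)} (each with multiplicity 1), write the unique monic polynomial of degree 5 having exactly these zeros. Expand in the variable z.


The polynomial is p(z) = ∏_{α ∈ S} (z − α), where S = {-5, 6, -4, (-2 + 5i), (-2 - 5i)}.
Expanding the product yields: p(z) = z^5 + 7·z^4 + 7·z^3 -169·z^2 -1466·z -3480.
Note conjugate pairs combine to real quadratics: (z − (-2+5i))(z − (-2−5i)) = z² + 4z + 29.
The resulting polynomial has degree 5 and real coefficients as required.

p(z) = z^5 + 7·z^4 + 7·z^3 -169·z^2 -1466·z -3480.


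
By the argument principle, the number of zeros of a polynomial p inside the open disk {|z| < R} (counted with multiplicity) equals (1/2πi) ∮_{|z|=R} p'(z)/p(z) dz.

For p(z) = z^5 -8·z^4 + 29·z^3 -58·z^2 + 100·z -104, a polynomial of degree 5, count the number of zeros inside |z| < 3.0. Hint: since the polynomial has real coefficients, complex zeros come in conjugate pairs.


The zeros of p are: (3 + 2i), (3 - 2i), 2, (0 + 2i), (0 - 2i).
Their magnitudes are: 3.606, 3.606, 2, 2, 2.
Zeros with |z| < R = 3.0: 2, (0 + 2i), (0 - 2i).
Count = 3.
By the argument principle, (1/2πi) ∮_{|z|=R} p'(z)/p(z) dz equals exactly this count.

Number of zeros inside |z| < 3.0: 3.


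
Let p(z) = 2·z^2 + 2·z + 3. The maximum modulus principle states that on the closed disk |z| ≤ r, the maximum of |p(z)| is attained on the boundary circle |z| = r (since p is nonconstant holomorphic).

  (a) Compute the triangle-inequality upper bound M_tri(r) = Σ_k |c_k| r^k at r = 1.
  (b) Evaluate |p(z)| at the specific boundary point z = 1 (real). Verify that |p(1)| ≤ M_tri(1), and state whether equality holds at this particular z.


Coefficients: c_0 = 3, c_1 = 2, c_2 = 2. Radius r = 1.
Part (a). Triangle bound: M_tri(r) = Σ_k |c_k| r^k
  = |3|·1^0 + |2|·1^1 + |2|·1^2
  = 3 + 2 + 2 = 7.
This bounds M(r) := max_{|z|=r} |p(z)| from above; equality holds iff all terms c_k z^k can be made to align in phase at a single z on |z|=r.
Part (b). At z = 1 (real, on the circle |z| = r):
  p(1) = (3)·1^0 + (2)·1^1 + (2)·1^2 = 7.
  |p(1)| = 7.
Since all nonzero coefficients share the same sign, |p(1)| = 7 = M_tri(1); the triangle bound is attained at z = 1, so in fact M(r) = 7.

M_tri(1) = 7; |p(1)| = 7; equality at z=1: yes.


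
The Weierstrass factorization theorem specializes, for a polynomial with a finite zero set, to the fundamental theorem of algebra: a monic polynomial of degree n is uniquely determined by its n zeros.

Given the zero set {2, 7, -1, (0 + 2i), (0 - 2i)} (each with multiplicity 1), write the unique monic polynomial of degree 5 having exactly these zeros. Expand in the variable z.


The polynomial is p(z) = ∏_{α ∈ S} (z − α), where S = {2, 7, -1, (0 + 2i), (0 - 2i)}.
Expanding the product yields: p(z) = z^5 -8·z^4 + 9·z^3 -18·z^2 + 20·z + 56.
Note conjugate pairs combine to real quadratics: (z − (0+2i))(z − (0−2i)) = z² + 4.
The resulting polynomial has degree 5 and real coefficients as required.

p(z) = z^5 -8·z^4 + 9·z^3 -18·z^2 + 20·z + 56.


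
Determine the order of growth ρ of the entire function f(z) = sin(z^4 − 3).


Write sin(w) = (e^{iw} ± e^{−iw})/(2 or 2i), so |sin(w)| ≤ e^{|w|}. With w = z^4 − 3, |w| ≤ 1r^4 + 3 on |z|=r, giving M(r) ≤ e^{1r^4 + 3} and ρ ≤ 4. For the lower bound, choose z on |z|=r with 1z^4 purely imaginary of modulus 1r^4; then |sin(z^4 − 3)| grows like e^{1r^4}/2, so ρ ≥ 4. Hence ρ = 4.
Therefore ρ = 4.

Order ρ = 4.


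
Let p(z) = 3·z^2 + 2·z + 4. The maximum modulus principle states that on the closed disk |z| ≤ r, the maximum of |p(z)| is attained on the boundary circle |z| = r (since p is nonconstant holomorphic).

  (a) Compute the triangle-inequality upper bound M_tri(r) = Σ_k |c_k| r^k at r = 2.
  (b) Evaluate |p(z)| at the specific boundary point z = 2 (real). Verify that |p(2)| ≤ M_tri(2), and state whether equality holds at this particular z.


Coefficients: c_0 = 4, c_1 = 2, c_2 = 3. Radius r = 2.
Part (a). Triangle bound: M_tri(r) = Σ_k |c_k| r^k
  = |4|·2^0 + |2|·2^1 + |3|·2^2
  = 4 + 4 + 12 = 20.
This bounds M(r) := max_{|z|=r} |p(z)| from above; equality holds iff all terms c_k z^k can be made to align in phase at a single z on |z|=r.
Part (b). At z = 2 (real, on the circle |z| = r):
  p(2) = (4)·2^0 + (2)·2^1 + (3)·2^2 = 20.
  |p(2)| = 20.
Since all nonzero coefficients share the same sign, |p(2)| = 20 = M_tri(2); the triangle bound is attained at z = 2, so in fact M(r) = 20.

M_tri(2) = 20; |p(2)| = 20; equality at z=2: yes.


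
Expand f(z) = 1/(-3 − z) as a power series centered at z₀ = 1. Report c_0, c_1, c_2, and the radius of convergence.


Let w = z − z₀, so z = z₀ + w.
Then -3 − z = -3 − (z₀ + w) = (-3 − z₀) − w = -4 − w.
f(z) = 1/(-4 − w) = (1/(-4)) · 1/(1 − w/(-4)) = Σ_{n≥0} w^n / (-4)^(n+1).
So c_n = 1/(-4)^(n+1):
  c_0 = 1/(-4)^1 = -1/4.
  c_1 = 1/(-4)^2 = 1/16.
  c_2 = 1/(-4)^3 = -1/64.
The series is valid for |w/d| < 1, i.e. |z − z₀| < |d|.
Radius of convergence: R = |-3 − z₀| = |-4| = 4 (distance from z₀ to the singularity z = -3).

c_0 = -1/4, c_1 = 1/16, c_2 = -1/64; R = 4.


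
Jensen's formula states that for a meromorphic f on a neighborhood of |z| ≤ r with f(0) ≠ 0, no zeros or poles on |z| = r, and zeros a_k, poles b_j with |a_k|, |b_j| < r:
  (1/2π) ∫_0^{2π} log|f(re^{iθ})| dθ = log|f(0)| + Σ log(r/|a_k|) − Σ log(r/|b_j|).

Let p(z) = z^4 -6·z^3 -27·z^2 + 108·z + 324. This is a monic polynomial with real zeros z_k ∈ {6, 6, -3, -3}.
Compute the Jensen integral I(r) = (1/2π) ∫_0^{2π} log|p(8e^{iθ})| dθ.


Zeros: -3, -3, 6, 6; r = 8.
Inside |z| < r: -3, -3, 6, 6. Outside (|z| ≥ r): ∅.
p(0) = 324, so log|p(0)| = log(324) = 5.7807.
Apply Jensen: I(r) = log|p(0)| + Σ_k log(r/|z_k|), summed over zeros inside |z| < r.
  log(r/|z_k|) for z_k = 6: log(8/6) = 0.2877
  log(r/|z_k|) for z_k = 6: log(8/6) = 0.2877
  log(r/|z_k|) for z_k = -3: log(8/3) = 0.9808
  log(r/|z_k|) for z_k = -3: log(8/3) = 0.9808
Sum over inside zeros: 2.5370.
I(r) = log|p(0)| + (inside sum) = 5.7807 + 2.5370 = 8.3178.
Closed form (all zeros inside, monic): I(r) = n·log(r) = 4·log(8) = 8.3178. ✓

I(r) ≈ 8.3178.


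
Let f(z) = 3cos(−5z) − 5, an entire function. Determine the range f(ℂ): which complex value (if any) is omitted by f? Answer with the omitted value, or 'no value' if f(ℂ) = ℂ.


Little Picard bounds the complement of f(ℂ) to at most one point.
cos is entire and surjective onto ℂ: for every w ∈ ℂ, cos(ζ) = w has a solution ζ ∈ ℂ (e.g., via the complex inverse arccos). With ζ = −5z this gives z = ζ/(-5). Then 3·cos(−5z) takes every value in 3·ℂ = ℂ, and adding -5 is a bijection of ℂ. So f is surjective and omits no value. (Note: only on the real line is cos bounded by [−1, 1].)

Omitted value: no value.


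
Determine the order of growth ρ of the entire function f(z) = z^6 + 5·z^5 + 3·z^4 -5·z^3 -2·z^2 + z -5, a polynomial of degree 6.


|f(z)| ≤ Σ|c_k|·r^k = O(r^6) as r → ∞. Polynomial growth is O(e^{r^ε}) for every ε > 0 (since r^6/e^{r^ε} → 0), so ρ ≤ ε for all ε > 0, i.e. ρ = 0. Every nonconstant polynomial has order 0.
Therefore ρ = 0.

Order ρ = 0.


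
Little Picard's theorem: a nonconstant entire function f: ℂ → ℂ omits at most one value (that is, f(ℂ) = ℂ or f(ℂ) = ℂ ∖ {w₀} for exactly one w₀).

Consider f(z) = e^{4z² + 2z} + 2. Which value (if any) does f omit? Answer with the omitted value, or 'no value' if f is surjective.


Little Picard bounds the complement of f(ℂ) to at most one point.
The exponent g(z) = 4z² + 2z is a nonconstant polynomial, hence surjective onto ℂ. So e^{g(z)} takes every value in {e^w : w ∈ ℂ} = ℂ ∖ {0}. Adding 2 shifts the range to ℂ ∖ {2}. f omits exactly 2.

Omitted value: 2.


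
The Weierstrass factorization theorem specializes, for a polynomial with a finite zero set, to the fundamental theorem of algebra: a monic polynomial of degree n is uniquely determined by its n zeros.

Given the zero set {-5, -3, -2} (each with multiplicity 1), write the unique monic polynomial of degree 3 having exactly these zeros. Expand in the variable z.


The polynomial is p(z) = ∏_{α ∈ S} (z − α), where S = {-5, -3, -2}.
Expanding the product yields: p(z) = z^3 + 10·z^2 + 31·z + 30.
The resulting polynomial has degree 3 and real coefficients as required.

p(z) = z^3 + 10·z^2 + 31·z + 30.


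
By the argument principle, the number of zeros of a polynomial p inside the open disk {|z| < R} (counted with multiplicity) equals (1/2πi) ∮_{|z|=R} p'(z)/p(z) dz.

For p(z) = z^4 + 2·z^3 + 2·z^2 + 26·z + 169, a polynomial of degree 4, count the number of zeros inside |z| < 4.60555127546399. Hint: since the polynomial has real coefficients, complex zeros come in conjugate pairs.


The zeros of p are: (2 + 3i), (2 - 3i), (-3 + 2i), (-3 - 2i).
Their magnitudes are: 3.606, 3.606, 3.606, 3.606.
Zeros with |z| < R = 4.60555127546399: (2 + 3i), (2 - 3i), (-3 + 2i), (-3 - 2i).
Count = 4.
By the argument principle, (1/2πi) ∮_{|z|=R} p'(z)/p(z) dz equals exactly this count.

Number of zeros inside |z| < 4.60555127546399: 4.


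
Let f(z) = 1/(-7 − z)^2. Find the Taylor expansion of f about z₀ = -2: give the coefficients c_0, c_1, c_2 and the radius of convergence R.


Let w = z − z₀, so z = z₀ + w.
Then -7 − z = -7 − (z₀ + w) = (-7 − z₀) − w = -5 − w.
f(z) = 1/(-5 − w)^2 = (1/(-5)^2) · (1 − w/(-5))^{−2}.
By the binomial series (1−u)^{−2} = Σ_{n≥0} C(n+1, 1) u^n for |u|<1, with u = w/(-5):
  c_n = C(n+1, 1) / (-5)^(n+2).
  c_0 = 1/(-5)^2 = 1/25.
  c_1 = 2/(-5)^3 = -2/125.
  c_2 = 3/(-5)^4 = 3/625.
The series is valid for |w/d| < 1, i.e. |z − z₀| < |d|.
Radius of convergence: R = |-7 − z₀| = |-5| = 5 (distance from z₀ to the singularity z = -7).

c_0 = 1/25, c_1 = -2/125, c_2 = 3/625; R = 5.


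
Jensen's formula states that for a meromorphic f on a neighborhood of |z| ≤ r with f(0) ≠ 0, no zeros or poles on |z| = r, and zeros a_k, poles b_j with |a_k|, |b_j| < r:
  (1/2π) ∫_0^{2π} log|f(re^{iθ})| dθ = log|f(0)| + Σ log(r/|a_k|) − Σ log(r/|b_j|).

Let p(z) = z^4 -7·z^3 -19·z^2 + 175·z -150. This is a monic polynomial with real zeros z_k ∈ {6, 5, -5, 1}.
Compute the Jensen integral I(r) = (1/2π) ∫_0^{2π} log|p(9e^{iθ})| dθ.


Zeros: -5, 1, 5, 6; r = 9.
Inside |z| < r: -5, 1, 5, 6. Outside (|z| ≥ r): ∅.
p(0) = -150, so log|p(0)| = log(150) = 5.0106.
Apply Jensen: I(r) = log|p(0)| + Σ_k log(r/|z_k|), summed over zeros inside |z| < r.
  log(r/|z_k|) for z_k = 6: log(9/6) = 0.4055
  log(r/|z_k|) for z_k = 5: log(9/5) = 0.5878
  log(r/|z_k|) for z_k = -5: log(9/5) = 0.5878
  log(r/|z_k|) for z_k = 1: log(9/1) = 2.1972
Sum over inside zeros: 3.7783.
I(r) = log|p(0)| + (inside sum) = 5.0106 + 3.7783 = 8.7889.
Closed form (all zeros inside, monic): I(r) = n·log(r) = 4·log(9) = 8.7889. ✓

I(r) ≈ 8.7889.


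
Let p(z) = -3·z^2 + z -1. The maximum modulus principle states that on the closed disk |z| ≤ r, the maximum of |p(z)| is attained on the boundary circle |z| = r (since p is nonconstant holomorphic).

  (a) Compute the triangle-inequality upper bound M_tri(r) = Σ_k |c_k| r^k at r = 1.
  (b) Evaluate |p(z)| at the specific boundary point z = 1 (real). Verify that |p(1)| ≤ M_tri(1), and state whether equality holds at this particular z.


Coefficients: c_0 = -1, c_1 = 1, c_2 = -3. Radius r = 1.
Part (a). Triangle bound: M_tri(r) = Σ_k |c_k| r^k
  = |-1|·1^0 + |1|·1^1 + |-3|·1^2
  = 1 + 1 + 3 = 5.
This bounds M(r) := max_{|z|=r} |p(z)| from above; equality holds iff all terms c_k z^k can be made to align in phase at a single z on |z|=r.
Part (b). At z = 1 (real, on the circle |z| = r):
  p(1) = (-1)·1^0 + (1)·1^1 + (-3)·1^2 = -3.
  |p(1)| = 3.
Check: |p(1)| = 3 ≤ 5 = M_tri(1). ✓ Equality does not hold at z = 1 (the coefficients have mixed signs, so the terms do not all align in phase there).

M_tri(1) = 5; |p(1)| = 3; equality at z=1: no.


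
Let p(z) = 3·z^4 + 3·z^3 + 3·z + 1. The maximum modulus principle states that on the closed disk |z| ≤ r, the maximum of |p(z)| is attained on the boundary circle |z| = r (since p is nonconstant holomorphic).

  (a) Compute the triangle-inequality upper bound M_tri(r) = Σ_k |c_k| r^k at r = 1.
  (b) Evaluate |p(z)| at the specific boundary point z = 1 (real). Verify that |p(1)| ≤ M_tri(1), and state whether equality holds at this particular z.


Coefficients: c_0 = 1, c_1 = 3, c_2 = 0, c_3 = 3, c_4 = 3. Radius r = 1.
Part (a). Triangle bound: M_tri(r) = Σ_k |c_k| r^k
  = |1|·1^0 + |3|·1^1 + |0|·1^2 + |3|·1^3 + |3|·1^4
  = 1 + 3 + 0 + 3 + 3 = 10.
This bounds M(r) := max_{|z|=r} |p(z)| from above; equality holds iff all terms c_k z^k can be made to align in phase at a single z on |z|=r.
Part (b). At z = 1 (real, on the circle |z| = r):
  p(1) = (1)·1^0 + (3)·1^1 + (0)·1^2 + (3)·1^3 + (3)·1^4 = 10.
  |p(1)| = 10.
Since all nonzero coefficients share the same sign, |p(1)| = 10 = M_tri(1); the triangle bound is attained at z = 1, so in fact M(r) = 10.

M_tri(1) = 10; |p(1)| = 10; equality at z=1: yes.


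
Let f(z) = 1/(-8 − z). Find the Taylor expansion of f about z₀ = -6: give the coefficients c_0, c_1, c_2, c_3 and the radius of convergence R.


Let w = z − z₀, so z = z₀ + w.
Then -8 − z = -8 − (z₀ + w) = (-8 − z₀) − w = -2 − w.
f(z) = 1/(-2 − w) = (1/(-2)) · 1/(1 − w/(-2)) = Σ_{n≥0} w^n / (-2)^(n+1).
So c_n = 1/(-2)^(n+1):
  c_0 = 1/(-2)^1 = -1/2.
  c_1 = 1/(-2)^2 = 1/4.
  c_2 = 1/(-2)^3 = -1/8.
  c_3 = 1/(-2)^4 = 1/16.
The series is valid for |w/d| < 1, i.e. |z − z₀| < |d|.
Radius of convergence: R = |-8 − z₀| = |-2| = 2 (distance from z₀ to the singularity z = -8).

c_0 = -1/2, c_1 = 1/4, c_2 = -1/8, c_3 = 1/16; R = 2.


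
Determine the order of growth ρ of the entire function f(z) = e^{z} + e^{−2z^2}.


Each summand is entire of order 1 and 2 respectively (as in the single-exponential case). The order of a sum is at most the max of the orders, so ρ ≤ 2. For the lower bound: on |z|=r choose arg z so that -2z^2 is real positive; then |e^{-2z^2}| = e^{2r^2} while |e^{1z}| ≤ e^{1r^1} = o(e^{2r^2}). So |f| ≥ e^{2r^2}(1 − o(1)) and ρ ≥ 2. Hence ρ = max(1, 2) = 2.
Therefore ρ = 2.

Order ρ = 2.


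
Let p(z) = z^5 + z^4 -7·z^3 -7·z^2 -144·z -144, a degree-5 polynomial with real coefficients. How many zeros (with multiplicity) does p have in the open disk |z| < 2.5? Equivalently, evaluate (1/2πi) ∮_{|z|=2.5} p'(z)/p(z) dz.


The zeros of p are: (0 + 3i), (0 - 3i), 4, -1, -4.
Their magnitudes are: 3, 3, 4, 1, 4.
Zeros with |z| < R = 2.5: -1.
Count = 1.
By the argument principle, (1/2πi) ∮_{|z|=R} p'(z)/p(z) dz equals exactly this count.

Number of zeros inside |z| < 2.5: 1.


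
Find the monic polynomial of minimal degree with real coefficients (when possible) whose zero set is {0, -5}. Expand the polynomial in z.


The polynomial is p(z) = ∏_{α ∈ S} (z − α), where S = {0, -5}.
Expanding the product yields: p(z) = z^2 + 5·z.
The resulting polynomial has degree 2 and real coefficients as required.

p(z) = z^2 + 5·z.


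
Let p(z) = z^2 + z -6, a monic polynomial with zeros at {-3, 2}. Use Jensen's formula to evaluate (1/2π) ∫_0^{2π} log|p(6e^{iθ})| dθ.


Zeros: -3, 2; r = 6.
Inside |z| < r: -3, 2. Outside (|z| ≥ r): ∅.
p(0) = -6, so log|p(0)| = log(6) = 1.7918.
Apply Jensen: I(r) = log|p(0)| + Σ_k log(r/|z_k|), summed over zeros inside |z| < r.
  log(r/|z_k|) for z_k = -3: log(6/3) = 0.6931
  log(r/|z_k|) for z_k = 2: log(6/2) = 1.0986
Sum over inside zeros: 1.7918.
I(r) = log|p(0)| + (inside sum) = 1.7918 + 1.7918 = 3.5835.
Closed form (all zeros inside, monic): I(r) = n·log(r) = 2·log(6) = 3.5835. ✓

I(r) ≈ 3.5835.


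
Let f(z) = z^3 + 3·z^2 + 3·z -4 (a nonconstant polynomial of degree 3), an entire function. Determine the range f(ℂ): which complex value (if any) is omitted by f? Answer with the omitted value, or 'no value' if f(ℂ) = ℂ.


Little Picard bounds the complement of f(ℂ) to at most one point.
For every w ∈ ℂ, the equation p(z) − w = 0 is a nonconstant polynomial in z and hence has at least one root by the fundamental theorem of algebra. So p is surjective onto ℂ, omitting no value.

Omitted value: no value.


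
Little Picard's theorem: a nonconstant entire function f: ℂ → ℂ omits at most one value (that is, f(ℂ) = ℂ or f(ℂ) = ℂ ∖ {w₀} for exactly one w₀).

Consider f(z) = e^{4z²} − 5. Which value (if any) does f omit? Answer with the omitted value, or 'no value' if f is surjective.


Little Picard bounds the complement of f(ℂ) to at most one point.
The exponent g(z) = 4z² is a nonconstant polynomial, hence surjective onto ℂ. So e^{g(z)} takes every value in {e^w : w ∈ ℂ} = ℂ ∖ {0}. Adding -5 shifts the range to ℂ ∖ {-5}. f omits exactly -5.

Omitted value: -5.


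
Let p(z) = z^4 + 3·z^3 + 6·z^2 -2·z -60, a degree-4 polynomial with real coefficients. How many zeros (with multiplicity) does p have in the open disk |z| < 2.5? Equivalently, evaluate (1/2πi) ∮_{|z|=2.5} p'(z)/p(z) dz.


The zeros of p are: -3, 2, (-1 + 3i), (-1 - 3i).
Their magnitudes are: 3, 2, 3.162, 3.162.
Zeros with |z| < R = 2.5: 2.
Count = 1.
By the argument principle, (1/2πi) ∮_{|z|=R} p'(z)/p(z) dz equals exactly this count.

Number of zeros inside |z| < 2.5: 1.


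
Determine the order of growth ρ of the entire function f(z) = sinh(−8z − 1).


sinh(w) is a linear combination of e^{iw} and e^{−iw} (or e^w, e^{−w} in the hyperbolic case), so |sinh(w)| ≤ e^{|w|}. With w = −8z − 1, |w| ≤ 8|z| + 1 = 8r + 1 on |z| = r, giving M(r) ≤ e^{8r + 1}, so ρ ≤ 1. On a suitable ray (z = it for sin/cos; z = t for sinh/cosh, t real → ∞), |sinh(−8z − 1)| grows like e^{8|t|}/2, so ρ ≥ 1. Hence ρ = 1.
Therefore ρ = 1.

Order ρ = 1.
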